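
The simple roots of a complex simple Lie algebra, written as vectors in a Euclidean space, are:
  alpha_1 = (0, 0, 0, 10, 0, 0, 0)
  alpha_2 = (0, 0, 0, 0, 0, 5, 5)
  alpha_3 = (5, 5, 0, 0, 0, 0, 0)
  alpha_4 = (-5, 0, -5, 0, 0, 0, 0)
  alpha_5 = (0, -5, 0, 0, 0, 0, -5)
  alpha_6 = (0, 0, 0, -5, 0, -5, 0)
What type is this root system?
type C_6

Compute the Cartan integers a_ij = 2(alpha_i, alpha_j)/(alpha_j, alpha_j); the resulting 6x6 Cartan matrix is
[[2, 0, 0, 0, 0, -2], [0, 2, 0, 0, -1, -1], [0, 0, 2, -1, -1, 0], [0, 0, -1, 2, 0, 0], [0, -1, -1, 0, 2, 0], [-1, -1, 0, 0, 0, 2]].
The roots have two lengths (squared-length ratio 2:1); the short ones are alpha_{2,3,4,5,6}. The associated Dynkin diagram is a chain of 6 nodes with a double edge at one end; the terminal node there is the unique long simple root (C_6), so the type is C_6 (the algebra sp(12)).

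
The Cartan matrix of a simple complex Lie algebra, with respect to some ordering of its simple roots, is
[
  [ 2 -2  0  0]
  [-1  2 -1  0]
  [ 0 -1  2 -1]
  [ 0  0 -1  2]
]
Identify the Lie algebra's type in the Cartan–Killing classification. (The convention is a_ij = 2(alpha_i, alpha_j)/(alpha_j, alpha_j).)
C4

The matrix has rank 4 with 2's on the diagonal. Reading the off-diagonal entries as Dynkin edges (a single edge where a_ij = a_ji = -1; a double or triple edge where a_ij * a_ji = 2 or 3), the diagram is a chain of 4 nodes with a double edge at one end; the terminal node there is the unique long simple root (C_4). One simple-root ordering that puts it in standard form is (alpha_4, alpha_3, alpha_2, alpha_1). So the algebra is type C_4, i.e. sp(8).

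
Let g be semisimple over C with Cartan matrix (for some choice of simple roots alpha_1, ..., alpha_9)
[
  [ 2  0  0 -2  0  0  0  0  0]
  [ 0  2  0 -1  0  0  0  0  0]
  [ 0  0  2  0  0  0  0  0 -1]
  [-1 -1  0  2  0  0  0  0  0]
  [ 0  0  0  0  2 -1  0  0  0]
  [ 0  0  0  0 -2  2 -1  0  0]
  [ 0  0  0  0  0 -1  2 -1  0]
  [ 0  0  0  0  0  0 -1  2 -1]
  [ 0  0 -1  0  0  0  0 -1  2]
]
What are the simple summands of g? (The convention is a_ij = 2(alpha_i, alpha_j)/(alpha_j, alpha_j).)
The diagram associated to this matrix has two connected components: the simple roots {alpha_3, alpha_5, alpha_6, alpha_7, alpha_8, alpha_9} form a chain of 6 nodes with a double edge at one end; the terminal node there is the unique short simple root (B_6), and {alpha_1, alpha_2, alpha_4} form a chain of 3 nodes with a double edge at one end; the terminal node there is the unique long simple root (C_3). A semisimple Lie algebra decomposes uniquely as the direct sum of simple ideals, one per connected component of its Dynkin diagram, so g ≅ B_6 ⊕ C_3 (dimension 78 + 21 = 99).

type B_6 ⊕ type C_3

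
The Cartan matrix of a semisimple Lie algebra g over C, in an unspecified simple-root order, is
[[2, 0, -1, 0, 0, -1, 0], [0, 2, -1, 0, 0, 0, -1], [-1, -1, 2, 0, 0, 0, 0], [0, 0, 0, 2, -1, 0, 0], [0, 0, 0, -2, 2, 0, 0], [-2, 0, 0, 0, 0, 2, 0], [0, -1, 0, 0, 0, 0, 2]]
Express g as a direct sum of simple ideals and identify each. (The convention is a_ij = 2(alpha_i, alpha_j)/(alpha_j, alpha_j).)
type B_2 + type C_5

The diagram associated to this matrix has two connected components: the simple roots {alpha_4, alpha_5} form a chain of 2 nodes with a double edge at one end; the terminal node there is the unique short simple root (B_2), and {alpha_1, alpha_2, alpha_3, alpha_6, alpha_7} form a chain of 5 nodes with a double edge at one end; the terminal node there is the unique long simple root (C_5). A semisimple Lie algebra decomposes uniquely as the direct sum of simple ideals, one per connected component of its Dynkin diagram, so g ≅ B_2 ⊕ C_5 (dimension 10 + 55 = 65).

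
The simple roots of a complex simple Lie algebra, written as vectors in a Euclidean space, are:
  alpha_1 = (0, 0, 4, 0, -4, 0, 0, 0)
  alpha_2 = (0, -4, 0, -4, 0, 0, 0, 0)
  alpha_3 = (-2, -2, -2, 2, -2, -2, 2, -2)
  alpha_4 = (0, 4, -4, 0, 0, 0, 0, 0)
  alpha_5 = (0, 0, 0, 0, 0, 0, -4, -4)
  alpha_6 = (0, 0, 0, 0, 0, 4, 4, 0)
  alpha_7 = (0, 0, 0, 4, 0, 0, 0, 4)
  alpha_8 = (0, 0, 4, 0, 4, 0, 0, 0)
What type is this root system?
E_8

Compute the Cartan integers a_ij = 2(alpha_i, alpha_j)/(alpha_j, alpha_j); the resulting 8x8 Cartan matrix is
[[2, 0, 0, -1, 0, 0, 0, 0], [0, 2, 0, -1, 0, 0, -1, 0], [0, 0, 2, 0, 0, 0, 0, -1], [-1, -1, 0, 2, 0, 0, 0, -1], [0, 0, 0, 0, 2, -1, -1, 0], [0, 0, 0, 0, -1, 2, 0, 0], [0, -1, 0, 0, -1, 0, 2, 0], [0, 0, -1, -1, 0, 0, 0, 2]].
All simple roots have the same length, so the diagram is simply laced. The associated Dynkin diagram is a chain of 7 nodes with one extra node attached to the third node from one end (E_8), so the type is E_8.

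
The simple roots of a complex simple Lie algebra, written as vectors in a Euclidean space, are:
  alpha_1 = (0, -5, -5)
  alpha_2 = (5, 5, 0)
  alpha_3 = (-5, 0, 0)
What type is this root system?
B_3 (so(7))

Compute the Cartan integers a_ij = 2(alpha_i, alpha_j)/(alpha_j, alpha_j); the resulting 3x3 Cartan matrix is
[[2, -1, 0], [-1, 2, -2], [0, -1, 2]].
The roots have two lengths (squared-length ratio 2:1); the short ones are alpha_{3}. The associated Dynkin diagram is a chain of 3 nodes with a double edge at one end; the terminal node there is the unique short simple root (B_3), so the type is B_3 (the algebra so(7)).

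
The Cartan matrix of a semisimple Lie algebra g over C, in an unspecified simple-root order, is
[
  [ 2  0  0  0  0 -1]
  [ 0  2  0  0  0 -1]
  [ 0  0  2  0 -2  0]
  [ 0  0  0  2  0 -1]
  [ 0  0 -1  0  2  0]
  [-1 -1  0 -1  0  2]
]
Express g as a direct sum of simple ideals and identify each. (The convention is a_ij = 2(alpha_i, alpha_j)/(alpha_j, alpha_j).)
B_2 + D_4

The diagram associated to this matrix has two connected components: the simple roots {alpha_3, alpha_5} form a chain of 2 nodes with a double edge at one end; the terminal node there is the unique short simple root (B_2), and {alpha_1, alpha_2, alpha_4, alpha_6} form a chain of 2 nodes with a fork of two nodes at one end (D_4). A semisimple Lie algebra decomposes uniquely as the direct sum of simple ideals, one per connected component of its Dynkin diagram, so g ≅ B_2 ⊕ D_4 (dimension 10 + 28 = 38).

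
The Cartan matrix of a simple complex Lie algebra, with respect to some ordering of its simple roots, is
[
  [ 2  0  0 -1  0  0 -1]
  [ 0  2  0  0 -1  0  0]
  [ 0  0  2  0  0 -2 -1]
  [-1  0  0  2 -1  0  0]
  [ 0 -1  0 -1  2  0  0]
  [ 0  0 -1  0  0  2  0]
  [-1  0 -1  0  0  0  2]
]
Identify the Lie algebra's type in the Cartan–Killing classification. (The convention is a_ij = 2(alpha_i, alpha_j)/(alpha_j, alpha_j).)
B_7

The matrix has rank 7 with 2's on the diagonal. Reading the off-diagonal entries as Dynkin edges (a single edge where a_ij = a_ji = -1; a double or triple edge where a_ij * a_ji = 2 or 3), the diagram is a chain of 7 nodes with a double edge at one end; the terminal node there is the unique short simple root (B_7). One simple-root ordering that puts it in standard form is (alpha_2, alpha_5, alpha_4, alpha_1, alpha_7, alpha_3, alpha_6). So the algebra is type B_7, i.e. so(15).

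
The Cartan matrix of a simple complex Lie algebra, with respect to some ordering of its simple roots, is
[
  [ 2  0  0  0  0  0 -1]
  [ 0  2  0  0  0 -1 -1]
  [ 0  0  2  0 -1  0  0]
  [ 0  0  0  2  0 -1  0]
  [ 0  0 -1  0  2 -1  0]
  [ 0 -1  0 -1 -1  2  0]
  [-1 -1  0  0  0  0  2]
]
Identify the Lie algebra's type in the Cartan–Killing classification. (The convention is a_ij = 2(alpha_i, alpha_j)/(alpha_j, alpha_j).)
The matrix has rank 7 with 2's on the diagonal. Reading the off-diagonal entries as Dynkin edges (a single edge where a_ij = a_ji = -1; a double or triple edge where a_ij * a_ji = 2 or 3), the diagram is a chain of 6 nodes with one extra node attached to the third node from one end (E_7). One simple-root ordering that puts it in standard form is (alpha_3, alpha_4, alpha_5, alpha_6, alpha_2, alpha_7, alpha_1). So the algebra is type E_7.

E_7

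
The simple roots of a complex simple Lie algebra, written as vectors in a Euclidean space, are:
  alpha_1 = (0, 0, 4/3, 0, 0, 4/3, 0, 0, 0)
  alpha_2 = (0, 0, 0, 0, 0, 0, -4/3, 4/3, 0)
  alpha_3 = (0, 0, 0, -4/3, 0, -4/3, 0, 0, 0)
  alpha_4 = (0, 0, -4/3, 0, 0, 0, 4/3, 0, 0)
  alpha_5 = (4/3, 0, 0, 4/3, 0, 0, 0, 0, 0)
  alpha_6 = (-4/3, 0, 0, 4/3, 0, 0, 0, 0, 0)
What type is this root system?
Compute the Cartan integers a_ij = 2(alpha_i, alpha_j)/(alpha_j, alpha_j); the resulting 6x6 Cartan matrix is
[[2, 0, -1, -1, 0, 0], [0, 2, 0, -1, 0, 0], [-1, 0, 2, 0, -1, -1], [-1, -1, 0, 2, 0, 0], [0, 0, -1, 0, 2, 0], [0, 0, -1, 0, 0, 2]].
All simple roots have the same length, so the diagram is simply laced. The associated Dynkin diagram is a chain of 4 nodes with a fork of two nodes at one end (D_6), so the type is D_6 (the algebra so(12)).

D_6 (so(12))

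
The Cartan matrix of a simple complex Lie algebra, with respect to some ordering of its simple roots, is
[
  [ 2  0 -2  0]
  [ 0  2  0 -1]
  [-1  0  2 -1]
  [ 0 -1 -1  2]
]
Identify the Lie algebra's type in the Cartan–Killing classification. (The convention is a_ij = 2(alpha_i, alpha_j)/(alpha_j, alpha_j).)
type C_4

The matrix has rank 4 with 2's on the diagonal. Reading the off-diagonal entries as Dynkin edges (a single edge where a_ij = a_ji = -1; a double or triple edge where a_ij * a_ji = 2 or 3), the diagram is a chain of 4 nodes with a double edge at one end; the terminal node there is the unique long simple root (C_4). One simple-root ordering that puts it in standard form is (alpha_2, alpha_4, alpha_3, alpha_1). So the algebra is type C_4, i.e. sp(8).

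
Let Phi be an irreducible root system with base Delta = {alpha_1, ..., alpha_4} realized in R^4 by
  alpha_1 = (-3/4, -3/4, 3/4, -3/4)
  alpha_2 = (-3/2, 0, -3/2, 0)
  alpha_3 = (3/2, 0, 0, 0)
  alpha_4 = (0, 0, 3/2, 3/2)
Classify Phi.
Compute the Cartan integers a_ij = 2(alpha_i, alpha_j)/(alpha_j, alpha_j); the resulting 4x4 Cartan matrix is
[[2, 0, -1, 0], [0, 2, -2, -1], [-1, -1, 2, 0], [0, -1, 0, 2]].
The roots have two lengths (squared-length ratio 2:1); the short ones are alpha_{1,3}. The associated Dynkin diagram is a chain of 4 nodes with a double edge between the middle two (F_4), so the type is F_4.

type F_4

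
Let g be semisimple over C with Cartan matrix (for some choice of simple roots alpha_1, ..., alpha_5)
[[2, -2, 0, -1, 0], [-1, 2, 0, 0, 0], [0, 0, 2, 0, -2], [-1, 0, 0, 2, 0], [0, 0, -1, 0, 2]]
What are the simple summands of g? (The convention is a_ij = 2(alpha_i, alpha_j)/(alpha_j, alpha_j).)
The diagram associated to this matrix has two connected components: the simple roots {alpha_3, alpha_5} form a chain of 2 nodes with a double edge at one end; the terminal node there is the unique short simple root (B_2), and {alpha_1, alpha_2, alpha_4} form a chain of 3 nodes with a double edge at one end; the terminal node there is the unique short simple root (B_3). A semisimple Lie algebra decomposes uniquely as the direct sum of simple ideals, one per connected component of its Dynkin diagram, so g ≅ B_2 ⊕ B_3 (dimension 10 + 21 = 31).

B2 ⊕ B3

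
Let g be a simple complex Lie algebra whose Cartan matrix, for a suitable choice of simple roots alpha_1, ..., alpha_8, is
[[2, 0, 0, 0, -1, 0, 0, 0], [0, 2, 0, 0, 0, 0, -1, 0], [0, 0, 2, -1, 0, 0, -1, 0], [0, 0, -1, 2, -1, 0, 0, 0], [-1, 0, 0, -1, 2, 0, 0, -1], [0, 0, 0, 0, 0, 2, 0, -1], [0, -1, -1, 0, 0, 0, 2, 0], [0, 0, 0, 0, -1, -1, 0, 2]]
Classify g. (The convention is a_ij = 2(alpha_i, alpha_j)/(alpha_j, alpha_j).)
The matrix has rank 8 with 2's on the diagonal. Reading the off-diagonal entries as Dynkin edges (a single edge where a_ij = a_ji = -1; a double or triple edge where a_ij * a_ji = 2 or 3), the diagram is a chain of 7 nodes with one extra node attached to the third node from one end (E_8). One simple-root ordering that puts it in standard form is (alpha_6, alpha_1, alpha_8, alpha_5, alpha_4, alpha_3, alpha_7, alpha_2). So the algebra is type E_8.

E_8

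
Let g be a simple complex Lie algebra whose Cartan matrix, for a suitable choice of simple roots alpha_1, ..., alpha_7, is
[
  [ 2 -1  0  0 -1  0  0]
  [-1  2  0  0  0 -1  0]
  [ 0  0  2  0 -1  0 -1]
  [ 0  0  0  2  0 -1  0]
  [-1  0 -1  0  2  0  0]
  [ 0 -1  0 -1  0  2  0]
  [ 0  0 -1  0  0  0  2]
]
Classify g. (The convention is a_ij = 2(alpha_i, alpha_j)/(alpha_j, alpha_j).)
The matrix has rank 7 with 2's on the diagonal. Reading the off-diagonal entries as Dynkin edges (a single edge where a_ij = a_ji = -1; a double or triple edge where a_ij * a_ji = 2 or 3), the diagram is a chain of 7 nodes with single edges (A_7). One simple-root ordering that puts it in standard form is (alpha_4, alpha_6, alpha_2, alpha_1, alpha_5, alpha_3, alpha_7). So the algebra is type A_7, i.e. sl(8).

A_7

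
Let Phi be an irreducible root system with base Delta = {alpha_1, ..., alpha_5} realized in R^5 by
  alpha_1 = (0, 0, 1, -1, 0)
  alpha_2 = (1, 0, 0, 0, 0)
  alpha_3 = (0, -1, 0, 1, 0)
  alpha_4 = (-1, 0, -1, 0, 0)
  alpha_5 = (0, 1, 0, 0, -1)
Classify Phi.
Compute the Cartan integers a_ij = 2(alpha_i, alpha_j)/(alpha_j, alpha_j); the resulting 5x5 Cartan matrix is
[[2, 0, -1, -1, 0], [0, 2, 0, -1, 0], [-1, 0, 2, 0, -1], [-1, -2, 0, 2, 0], [0, 0, -1, 0, 2]].
The roots have two lengths (squared-length ratio 2:1); the short ones are alpha_{2}. The associated Dynkin diagram is a chain of 5 nodes with a double edge at one end; the terminal node there is the unique short simple root (B_5), so the type is B_5 (the algebra so(11)).

B_5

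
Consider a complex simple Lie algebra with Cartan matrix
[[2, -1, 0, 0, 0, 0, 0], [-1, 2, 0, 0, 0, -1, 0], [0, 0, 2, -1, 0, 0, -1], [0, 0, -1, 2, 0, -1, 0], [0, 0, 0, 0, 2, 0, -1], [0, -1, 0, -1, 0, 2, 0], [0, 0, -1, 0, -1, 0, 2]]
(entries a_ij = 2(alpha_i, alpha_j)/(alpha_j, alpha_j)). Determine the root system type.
The matrix has rank 7 with 2's on the diagonal. Reading the off-diagonal entries as Dynkin edges (a single edge where a_ij = a_ji = -1; a double or triple edge where a_ij * a_ji = 2 or 3), the diagram is a chain of 7 nodes with single edges (A_7). One simple-root ordering that puts it in standard form is (alpha_5, alpha_7, alpha_3, alpha_4, alpha_6, alpha_2, alpha_1). So the algebra is type A_7, i.e. sl(8).

A_7 (sl(8))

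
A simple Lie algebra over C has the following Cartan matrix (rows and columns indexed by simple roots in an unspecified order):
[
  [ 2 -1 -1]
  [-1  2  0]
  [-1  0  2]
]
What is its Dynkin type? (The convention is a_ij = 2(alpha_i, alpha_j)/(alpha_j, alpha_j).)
type A_3

The matrix has rank 3 with 2's on the diagonal. Reading the off-diagonal entries as Dynkin edges (a single edge where a_ij = a_ji = -1; a double or triple edge where a_ij * a_ji = 2 or 3), the diagram is a chain of 3 nodes with single edges (A_3). One simple-root ordering that puts it in standard form is (alpha_3, alpha_1, alpha_2). So the algebra is type A_3, i.e. sl(4).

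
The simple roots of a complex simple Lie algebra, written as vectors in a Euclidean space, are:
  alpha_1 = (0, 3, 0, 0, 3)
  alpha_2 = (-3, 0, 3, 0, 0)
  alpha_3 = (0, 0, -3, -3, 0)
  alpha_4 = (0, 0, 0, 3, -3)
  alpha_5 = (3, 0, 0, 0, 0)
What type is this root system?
B5

Compute the Cartan integers a_ij = 2(alpha_i, alpha_j)/(alpha_j, alpha_j); the resulting 5x5 Cartan matrix is
[[2, 0, 0, -1, 0], [0, 2, -1, 0, -2], [0, -1, 2, -1, 0], [-1, 0, -1, 2, 0], [0, -1, 0, 0, 2]].
The roots have two lengths (squared-length ratio 2:1); the short ones are alpha_{5}. The associated Dynkin diagram is a chain of 5 nodes with a double edge at one end; the terminal node there is the unique short simple root (B_5), so the type is B_5 (the algebra so(11)).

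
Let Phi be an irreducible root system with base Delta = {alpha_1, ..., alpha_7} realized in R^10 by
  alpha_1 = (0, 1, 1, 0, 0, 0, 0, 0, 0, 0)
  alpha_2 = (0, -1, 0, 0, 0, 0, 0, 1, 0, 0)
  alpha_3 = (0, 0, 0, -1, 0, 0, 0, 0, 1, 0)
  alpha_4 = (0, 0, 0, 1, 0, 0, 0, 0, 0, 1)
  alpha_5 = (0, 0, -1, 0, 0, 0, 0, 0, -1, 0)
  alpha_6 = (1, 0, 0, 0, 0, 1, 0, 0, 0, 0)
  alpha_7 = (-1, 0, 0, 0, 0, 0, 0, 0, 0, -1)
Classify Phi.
A_7

Compute the Cartan integers a_ij = 2(alpha_i, alpha_j)/(alpha_j, alpha_j); the resulting 7x7 Cartan matrix is
[[2, -1, 0, 0, -1, 0, 0], [-1, 2, 0, 0, 0, 0, 0], [0, 0, 2, -1, -1, 0, 0], [0, 0, -1, 2, 0, 0, -1], [-1, 0, -1, 0, 2, 0, 0], [0, 0, 0, 0, 0, 2, -1], [0, 0, 0, -1, 0, -1, 2]].
All simple roots have the same length, so the diagram is simply laced. The associated Dynkin diagram is a chain of 7 nodes with single edges (A_7), so the type is A_7 (the algebra sl(8)).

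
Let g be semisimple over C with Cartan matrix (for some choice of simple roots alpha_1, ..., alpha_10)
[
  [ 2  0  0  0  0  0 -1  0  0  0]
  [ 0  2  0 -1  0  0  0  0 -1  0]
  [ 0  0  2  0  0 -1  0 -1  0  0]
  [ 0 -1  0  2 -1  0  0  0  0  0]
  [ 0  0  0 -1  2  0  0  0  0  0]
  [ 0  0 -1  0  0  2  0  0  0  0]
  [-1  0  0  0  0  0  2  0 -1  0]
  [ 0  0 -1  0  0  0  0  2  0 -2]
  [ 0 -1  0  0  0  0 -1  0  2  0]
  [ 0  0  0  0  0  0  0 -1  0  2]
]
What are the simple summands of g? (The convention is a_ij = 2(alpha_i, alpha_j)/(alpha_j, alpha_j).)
type A_6 ⊕ type B_4

The diagram associated to this matrix has two connected components: the simple roots {alpha_1, alpha_2, alpha_4, alpha_5, alpha_7, alpha_9} form a chain of 6 nodes with single edges (A_6), and {alpha_3, alpha_6, alpha_8, alpha_10} form a chain of 4 nodes with a double edge at one end; the terminal node there is the unique short simple root (B_4). A semisimple Lie algebra decomposes uniquely as the direct sum of simple ideals, one per connected component of its Dynkin diagram, so g ≅ A_6 ⊕ B_4 (dimension 48 + 36 = 84).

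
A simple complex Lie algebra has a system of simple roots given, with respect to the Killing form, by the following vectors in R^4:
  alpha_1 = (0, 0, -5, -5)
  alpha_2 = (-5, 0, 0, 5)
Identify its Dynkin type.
type A_2

Compute the Cartan integers a_ij = 2(alpha_i, alpha_j)/(alpha_j, alpha_j); the resulting 2x2 Cartan matrix is
[[2, -1], [-1, 2]].
All simple roots have the same length, so the diagram is simply laced. The associated Dynkin diagram is a chain of 2 nodes with single edges (A_2), so the type is A_2 (the algebra sl(3)).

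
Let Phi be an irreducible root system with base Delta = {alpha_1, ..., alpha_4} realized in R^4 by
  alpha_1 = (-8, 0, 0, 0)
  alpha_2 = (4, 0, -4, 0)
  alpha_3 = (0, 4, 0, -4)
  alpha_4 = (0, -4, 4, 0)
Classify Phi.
Compute the Cartan integers a_ij = 2(alpha_i, alpha_j)/(alpha_j, alpha_j); the resulting 4x4 Cartan matrix is
[[2, -2, 0, 0], [-1, 2, 0, -1], [0, 0, 2, -1], [0, -1, -1, 2]].
The roots have two lengths (squared-length ratio 2:1); the short ones are alpha_{2,3,4}. The associated Dynkin diagram is a chain of 4 nodes with a double edge at one end; the terminal node there is the unique long simple root (C_4), so the type is C_4 (the algebra sp(8)).

C_4 (sp(8))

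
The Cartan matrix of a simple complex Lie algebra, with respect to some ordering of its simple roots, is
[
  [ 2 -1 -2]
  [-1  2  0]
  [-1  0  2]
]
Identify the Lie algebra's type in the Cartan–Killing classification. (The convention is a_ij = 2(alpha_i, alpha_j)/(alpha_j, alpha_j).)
type B_3

The matrix has rank 3 with 2's on the diagonal. Reading the off-diagonal entries as Dynkin edges (a single edge where a_ij = a_ji = -1; a double or triple edge where a_ij * a_ji = 2 or 3), the diagram is a chain of 3 nodes with a double edge at one end; the terminal node there is the unique short simple root (B_3). One simple-root ordering that puts it in standard form is (alpha_2, alpha_1, alpha_3). So the algebra is type B_3, i.e. so(7).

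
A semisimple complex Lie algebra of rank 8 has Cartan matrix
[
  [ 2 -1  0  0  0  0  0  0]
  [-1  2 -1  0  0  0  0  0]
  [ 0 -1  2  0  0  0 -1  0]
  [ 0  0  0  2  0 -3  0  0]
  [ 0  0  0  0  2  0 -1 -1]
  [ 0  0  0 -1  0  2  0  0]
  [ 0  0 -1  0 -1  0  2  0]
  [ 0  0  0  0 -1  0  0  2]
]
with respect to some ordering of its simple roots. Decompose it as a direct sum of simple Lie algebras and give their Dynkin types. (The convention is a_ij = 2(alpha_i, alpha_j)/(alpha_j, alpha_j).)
The diagram associated to this matrix has two connected components: the simple roots {alpha_1, alpha_2, alpha_3, alpha_5, alpha_7, alpha_8} form a chain of 6 nodes with single edges (A_6), and {alpha_4, alpha_6} form two nodes joined by a triple edge (G_2). A semisimple Lie algebra decomposes uniquely as the direct sum of simple ideals, one per connected component of its Dynkin diagram, so g ≅ A_6 ⊕ G_2 (dimension 48 + 14 = 62).

type A_6 + type G_2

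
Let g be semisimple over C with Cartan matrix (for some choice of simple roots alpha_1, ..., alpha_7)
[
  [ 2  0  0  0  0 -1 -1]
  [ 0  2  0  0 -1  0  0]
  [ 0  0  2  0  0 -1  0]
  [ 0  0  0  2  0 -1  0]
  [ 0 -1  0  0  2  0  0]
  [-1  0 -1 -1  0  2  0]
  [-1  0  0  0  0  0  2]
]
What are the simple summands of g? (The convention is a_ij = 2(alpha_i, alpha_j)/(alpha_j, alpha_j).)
The diagram associated to this matrix has two connected components: the simple roots {alpha_2, alpha_5} form a chain of 2 nodes with single edges (A_2), and {alpha_1, alpha_3, alpha_4, alpha_6, alpha_7} form a chain of 3 nodes with a fork of two nodes at one end (D_5). A semisimple Lie algebra decomposes uniquely as the direct sum of simple ideals, one per connected component of its Dynkin diagram, so g ≅ A_2 ⊕ D_5 (dimension 8 + 45 = 53).

A_2 ⊕ D_5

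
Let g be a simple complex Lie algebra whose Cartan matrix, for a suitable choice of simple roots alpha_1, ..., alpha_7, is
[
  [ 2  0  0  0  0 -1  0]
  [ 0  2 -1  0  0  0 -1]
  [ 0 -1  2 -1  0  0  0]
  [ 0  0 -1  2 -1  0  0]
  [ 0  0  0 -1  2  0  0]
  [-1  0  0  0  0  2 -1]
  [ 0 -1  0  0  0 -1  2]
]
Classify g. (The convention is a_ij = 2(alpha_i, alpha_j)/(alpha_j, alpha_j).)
A_7

The matrix has rank 7 with 2's on the diagonal. Reading the off-diagonal entries as Dynkin edges (a single edge where a_ij = a_ji = -1; a double or triple edge where a_ij * a_ji = 2 or 3), the diagram is a chain of 7 nodes with single edges (A_7). One simple-root ordering that puts it in standard form is (alpha_1, alpha_6, alpha_7, alpha_2, alpha_3, alpha_4, alpha_5). So the algebra is type A_7, i.e. sl(8).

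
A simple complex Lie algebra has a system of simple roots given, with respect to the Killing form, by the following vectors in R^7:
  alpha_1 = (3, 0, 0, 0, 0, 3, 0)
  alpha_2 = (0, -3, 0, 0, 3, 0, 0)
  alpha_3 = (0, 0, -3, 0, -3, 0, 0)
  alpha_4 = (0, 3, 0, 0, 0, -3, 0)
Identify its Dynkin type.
type A_4

Compute the Cartan integers a_ij = 2(alpha_i, alpha_j)/(alpha_j, alpha_j); the resulting 4x4 Cartan matrix is
[[2, 0, 0, -1], [0, 2, -1, -1], [0, -1, 2, 0], [-1, -1, 0, 2]].
All simple roots have the same length, so the diagram is simply laced. The associated Dynkin diagram is a chain of 4 nodes with single edges (A_4), so the type is A_4 (the algebra sl(5)).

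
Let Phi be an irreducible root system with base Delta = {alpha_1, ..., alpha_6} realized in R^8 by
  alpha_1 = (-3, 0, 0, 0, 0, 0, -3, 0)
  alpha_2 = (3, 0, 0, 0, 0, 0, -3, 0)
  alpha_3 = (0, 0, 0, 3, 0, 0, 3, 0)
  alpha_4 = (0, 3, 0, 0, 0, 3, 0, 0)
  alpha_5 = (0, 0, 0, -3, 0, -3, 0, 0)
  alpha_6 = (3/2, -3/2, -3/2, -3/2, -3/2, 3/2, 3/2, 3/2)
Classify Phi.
Compute the Cartan integers a_ij = 2(alpha_i, alpha_j)/(alpha_j, alpha_j); the resulting 6x6 Cartan matrix is
[[2, 0, -1, 0, 0, -1], [0, 2, -1, 0, 0, 0], [-1, -1, 2, 0, -1, 0], [0, 0, 0, 2, -1, 0], [0, 0, -1, -1, 2, 0], [-1, 0, 0, 0, 0, 2]].
All simple roots have the same length, so the diagram is simply laced. The associated Dynkin diagram is a chain of 5 nodes with one extra node attached to the third node from one end (E_6), so the type is E_6.

type E_6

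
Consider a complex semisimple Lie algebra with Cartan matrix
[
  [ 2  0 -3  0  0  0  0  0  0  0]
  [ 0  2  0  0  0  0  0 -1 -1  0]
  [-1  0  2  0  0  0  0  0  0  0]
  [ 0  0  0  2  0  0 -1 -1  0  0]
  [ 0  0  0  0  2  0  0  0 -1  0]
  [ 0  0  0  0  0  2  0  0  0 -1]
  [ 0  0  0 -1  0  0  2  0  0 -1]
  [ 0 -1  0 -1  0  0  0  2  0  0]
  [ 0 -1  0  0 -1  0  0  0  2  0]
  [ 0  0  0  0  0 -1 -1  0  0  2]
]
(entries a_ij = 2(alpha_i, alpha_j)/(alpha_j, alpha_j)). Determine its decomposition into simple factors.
A_8 (sl(9)) ⊕ G_2

The diagram associated to this matrix has two connected components: the simple roots {alpha_2, alpha_4, alpha_5, alpha_6, alpha_7, alpha_8, alpha_9, alpha_10} form a chain of 8 nodes with single edges (A_8), and {alpha_1, alpha_3} form two nodes joined by a triple edge (G_2). A semisimple Lie algebra decomposes uniquely as the direct sum of simple ideals, one per connected component of its Dynkin diagram, so g ≅ A_8 ⊕ G_2 (dimension 80 + 14 = 94).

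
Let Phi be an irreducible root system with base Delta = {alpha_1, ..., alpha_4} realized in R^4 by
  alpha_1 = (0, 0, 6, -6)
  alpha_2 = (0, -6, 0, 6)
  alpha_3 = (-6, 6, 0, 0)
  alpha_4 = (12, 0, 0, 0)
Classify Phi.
C4

Compute the Cartan integers a_ij = 2(alpha_i, alpha_j)/(alpha_j, alpha_j); the resulting 4x4 Cartan matrix is
[[2, -1, 0, 0], [-1, 2, -1, 0], [0, -1, 2, -1], [0, 0, -2, 2]].
The roots have two lengths (squared-length ratio 2:1); the short ones are alpha_{1,2,3}. The associated Dynkin diagram is a chain of 4 nodes with a double edge at one end; the terminal node there is the unique long simple root (C_4), so the type is C_4 (the algebra sp(8)).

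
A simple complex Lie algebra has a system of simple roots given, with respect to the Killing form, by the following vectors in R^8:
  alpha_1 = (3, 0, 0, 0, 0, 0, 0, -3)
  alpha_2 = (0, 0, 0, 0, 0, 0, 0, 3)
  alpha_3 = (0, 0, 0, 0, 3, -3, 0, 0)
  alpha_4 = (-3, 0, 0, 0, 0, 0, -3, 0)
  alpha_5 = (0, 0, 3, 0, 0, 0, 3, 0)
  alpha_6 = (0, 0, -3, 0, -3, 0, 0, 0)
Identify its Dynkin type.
B_6

Compute the Cartan integers a_ij = 2(alpha_i, alpha_j)/(alpha_j, alpha_j); the resulting 6x6 Cartan matrix is
[[2, -2, 0, -1, 0, 0], [-1, 2, 0, 0, 0, 0], [0, 0, 2, 0, 0, -1], [-1, 0, 0, 2, -1, 0], [0, 0, 0, -1, 2, -1], [0, 0, -1, 0, -1, 2]].
The roots have two lengths (squared-length ratio 2:1); the short ones are alpha_{2}. The associated Dynkin diagram is a chain of 6 nodes with a double edge at one end; the terminal node there is the unique short simple root (B_6), so the type is B_6 (the algebra so(13)).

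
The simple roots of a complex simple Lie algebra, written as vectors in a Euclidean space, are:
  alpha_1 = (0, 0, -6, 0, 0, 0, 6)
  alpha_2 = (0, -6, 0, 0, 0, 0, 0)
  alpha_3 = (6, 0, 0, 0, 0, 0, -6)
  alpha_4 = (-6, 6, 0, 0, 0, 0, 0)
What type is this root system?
Compute the Cartan integers a_ij = 2(alpha_i, alpha_j)/(alpha_j, alpha_j); the resulting 4x4 Cartan matrix is
[[2, 0, -1, 0], [0, 2, 0, -1], [-1, 0, 2, -1], [0, -2, -1, 2]].
The roots have two lengths (squared-length ratio 2:1); the short ones are alpha_{2}. The associated Dynkin diagram is a chain of 4 nodes with a double edge at one end; the terminal node there is the unique short simple root (B_4), so the type is B_4 (the algebra so(9)).

type B_4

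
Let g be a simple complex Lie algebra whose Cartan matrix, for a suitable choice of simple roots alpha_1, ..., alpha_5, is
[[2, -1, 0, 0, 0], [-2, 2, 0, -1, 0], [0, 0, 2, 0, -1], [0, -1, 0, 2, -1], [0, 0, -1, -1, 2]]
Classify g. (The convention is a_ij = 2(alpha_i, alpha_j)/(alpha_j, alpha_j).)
type B_5

The matrix has rank 5 with 2's on the diagonal. Reading the off-diagonal entries as Dynkin edges (a single edge where a_ij = a_ji = -1; a double or triple edge where a_ij * a_ji = 2 or 3), the diagram is a chain of 5 nodes with a double edge at one end; the terminal node there is the unique short simple root (B_5). One simple-root ordering that puts it in standard form is (alpha_3, alpha_5, alpha_4, alpha_2, alpha_1). So the algebra is type B_5, i.e. so(11).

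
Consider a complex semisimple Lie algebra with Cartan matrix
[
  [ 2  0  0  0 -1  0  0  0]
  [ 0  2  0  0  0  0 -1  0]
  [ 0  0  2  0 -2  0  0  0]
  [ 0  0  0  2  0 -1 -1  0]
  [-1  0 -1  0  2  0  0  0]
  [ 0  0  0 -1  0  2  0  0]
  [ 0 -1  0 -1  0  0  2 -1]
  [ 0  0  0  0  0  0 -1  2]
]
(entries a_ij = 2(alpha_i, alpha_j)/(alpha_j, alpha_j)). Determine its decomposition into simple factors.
The diagram associated to this matrix has two connected components: the simple roots {alpha_1, alpha_3, alpha_5} form a chain of 3 nodes with a double edge at one end; the terminal node there is the unique long simple root (C_3), and {alpha_2, alpha_4, alpha_6, alpha_7, alpha_8} form a chain of 3 nodes with a fork of two nodes at one end (D_5). A semisimple Lie algebra decomposes uniquely as the direct sum of simple ideals, one per connected component of its Dynkin diagram, so g ≅ C_3 ⊕ D_5 (dimension 21 + 45 = 66).

type C_3 ⊕ type D_5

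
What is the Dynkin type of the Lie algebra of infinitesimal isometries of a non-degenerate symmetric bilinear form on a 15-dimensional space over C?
B_7

This is so(15) with 15 odd, which has dimension 15(15-1)/2 = 105 and rank (15-1)/2 = 7. In the classification of classical Lie algebras, the orthogonal algebra so(2n+1) in an odd number of variables has type B_n; here n = 7, so the Dynkin diagram is a chain of 7 nodes with a double edge at one end; the terminal node there is the unique short simple root (B_7). Hence the type is B_7.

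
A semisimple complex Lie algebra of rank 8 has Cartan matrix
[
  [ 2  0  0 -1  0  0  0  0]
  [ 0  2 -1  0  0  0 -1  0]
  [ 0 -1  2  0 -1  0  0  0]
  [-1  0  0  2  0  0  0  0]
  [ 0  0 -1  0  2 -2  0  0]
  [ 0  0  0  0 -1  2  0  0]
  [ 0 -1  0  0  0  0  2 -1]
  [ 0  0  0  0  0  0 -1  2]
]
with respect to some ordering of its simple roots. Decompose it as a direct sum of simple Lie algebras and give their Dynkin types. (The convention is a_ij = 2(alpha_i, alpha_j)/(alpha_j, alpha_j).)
The diagram associated to this matrix has two connected components: the simple roots {alpha_1, alpha_4} form a chain of 2 nodes with single edges (A_2), and {alpha_2, alpha_3, alpha_5, alpha_6, alpha_7, alpha_8} form a chain of 6 nodes with a double edge at one end; the terminal node there is the unique short simple root (B_6). A semisimple Lie algebra decomposes uniquely as the direct sum of simple ideals, one per connected component of its Dynkin diagram, so g ≅ A_2 ⊕ B_6 (dimension 8 + 78 = 86).

A_2 ⊕ B_6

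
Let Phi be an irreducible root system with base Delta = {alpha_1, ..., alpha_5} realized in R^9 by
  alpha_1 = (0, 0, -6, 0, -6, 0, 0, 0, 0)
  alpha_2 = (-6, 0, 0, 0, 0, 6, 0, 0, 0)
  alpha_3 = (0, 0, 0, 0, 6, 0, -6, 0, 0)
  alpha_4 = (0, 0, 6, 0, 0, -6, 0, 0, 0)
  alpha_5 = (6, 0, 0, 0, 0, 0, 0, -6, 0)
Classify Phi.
Compute the Cartan integers a_ij = 2(alpha_i, alpha_j)/(alpha_j, alpha_j); the resulting 5x5 Cartan matrix is
[[2, 0, -1, -1, 0], [0, 2, 0, -1, -1], [-1, 0, 2, 0, 0], [-1, -1, 0, 2, 0], [0, -1, 0, 0, 2]].
All simple roots have the same length, so the diagram is simply laced. The associated Dynkin diagram is a chain of 5 nodes with single edges (A_5), so the type is A_5 (the algebra sl(6)).

A5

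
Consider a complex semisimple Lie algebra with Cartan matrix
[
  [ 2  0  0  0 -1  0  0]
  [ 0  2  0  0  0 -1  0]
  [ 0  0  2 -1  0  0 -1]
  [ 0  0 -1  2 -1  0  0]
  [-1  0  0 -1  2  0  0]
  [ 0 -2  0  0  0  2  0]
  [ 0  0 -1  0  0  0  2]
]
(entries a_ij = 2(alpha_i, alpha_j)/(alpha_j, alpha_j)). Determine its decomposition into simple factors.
The diagram associated to this matrix has two connected components: the simple roots {alpha_1, alpha_3, alpha_4, alpha_5, alpha_7} form a chain of 5 nodes with single edges (A_5), and {alpha_2, alpha_6} form a chain of 2 nodes with a double edge at one end; the terminal node there is the unique short simple root (B_2). A semisimple Lie algebra decomposes uniquely as the direct sum of simple ideals, one per connected component of its Dynkin diagram, so g ≅ A_5 ⊕ B_2 (dimension 35 + 10 = 45).

A_5 (sl(6)) + B_2 (so(5))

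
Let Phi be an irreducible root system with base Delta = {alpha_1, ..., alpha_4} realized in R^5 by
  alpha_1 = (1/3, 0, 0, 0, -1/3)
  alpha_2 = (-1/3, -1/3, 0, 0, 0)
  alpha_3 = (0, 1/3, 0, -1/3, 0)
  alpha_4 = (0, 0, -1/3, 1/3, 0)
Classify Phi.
Compute the Cartan integers a_ij = 2(alpha_i, alpha_j)/(alpha_j, alpha_j); the resulting 4x4 Cartan matrix is
[[2, -1, 0, 0], [-1, 2, -1, 0], [0, -1, 2, -1], [0, 0, -1, 2]].
All simple roots have the same length, so the diagram is simply laced. The associated Dynkin diagram is a chain of 4 nodes with single edges (A_4), so the type is A_4 (the algebra sl(5)).

A_4 (sl(5))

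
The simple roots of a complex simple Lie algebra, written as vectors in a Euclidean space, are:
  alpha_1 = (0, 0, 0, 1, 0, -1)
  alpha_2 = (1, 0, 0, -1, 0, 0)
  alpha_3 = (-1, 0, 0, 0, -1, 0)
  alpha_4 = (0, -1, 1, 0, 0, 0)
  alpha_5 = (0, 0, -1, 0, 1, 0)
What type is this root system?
Compute the Cartan integers a_ij = 2(alpha_i, alpha_j)/(alpha_j, alpha_j); the resulting 5x5 Cartan matrix is
[[2, -1, 0, 0, 0], [-1, 2, -1, 0, 0], [0, -1, 2, 0, -1], [0, 0, 0, 2, -1], [0, 0, -1, -1, 2]].
All simple roots have the same length, so the diagram is simply laced. The associated Dynkin diagram is a chain of 5 nodes with single edges (A_5), so the type is A_5 (the algebra sl(6)).

A5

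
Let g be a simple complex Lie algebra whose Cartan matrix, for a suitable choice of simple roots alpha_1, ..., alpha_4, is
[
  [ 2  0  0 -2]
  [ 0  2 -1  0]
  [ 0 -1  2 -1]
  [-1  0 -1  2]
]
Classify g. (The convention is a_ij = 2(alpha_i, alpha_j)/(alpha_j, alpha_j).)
The matrix has rank 4 with 2's on the diagonal. Reading the off-diagonal entries as Dynkin edges (a single edge where a_ij = a_ji = -1; a double or triple edge where a_ij * a_ji = 2 or 3), the diagram is a chain of 4 nodes with a double edge at one end; the terminal node there is the unique long simple root (C_4). One simple-root ordering that puts it in standard form is (alpha_2, alpha_3, alpha_4, alpha_1). So the algebra is type C_4, i.e. sp(8).

C4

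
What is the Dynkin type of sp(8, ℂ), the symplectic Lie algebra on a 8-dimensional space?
This is sp(8), which has dimension 8(8+1)/2 = 36 and rank 8/2 = 4. In the classification of classical Lie algebras, the symplectic algebra sp(2n) has type C_n; here n = 4, so the Dynkin diagram is a chain of 4 nodes with a double edge at one end; the terminal node there is the unique long simple root (C_4). Hence the type is C_4.

C4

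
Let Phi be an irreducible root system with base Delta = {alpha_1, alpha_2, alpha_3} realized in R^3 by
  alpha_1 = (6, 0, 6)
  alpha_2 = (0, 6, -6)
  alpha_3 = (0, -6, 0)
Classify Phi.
type B_3

Compute the Cartan integers a_ij = 2(alpha_i, alpha_j)/(alpha_j, alpha_j); the resulting 3x3 Cartan matrix is
[[2, -1, 0], [-1, 2, -2], [0, -1, 2]].
The roots have two lengths (squared-length ratio 2:1); the short ones are alpha_{3}. The associated Dynkin diagram is a chain of 3 nodes with a double edge at one end; the terminal node there is the unique short simple root (B_3), so the type is B_3 (the algebra so(7)).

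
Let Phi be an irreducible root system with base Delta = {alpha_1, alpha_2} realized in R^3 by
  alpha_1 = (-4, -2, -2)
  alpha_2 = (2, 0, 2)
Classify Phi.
Compute the Cartan integers a_ij = 2(alpha_i, alpha_j)/(alpha_j, alpha_j); the resulting 2x2 Cartan matrix is
[[2, -3], [-1, 2]].
The roots have two lengths (squared-length ratio 3:1); the short ones are alpha_{2}. The associated Dynkin diagram is two nodes joined by a triple edge (G_2), so the type is G_2.

G2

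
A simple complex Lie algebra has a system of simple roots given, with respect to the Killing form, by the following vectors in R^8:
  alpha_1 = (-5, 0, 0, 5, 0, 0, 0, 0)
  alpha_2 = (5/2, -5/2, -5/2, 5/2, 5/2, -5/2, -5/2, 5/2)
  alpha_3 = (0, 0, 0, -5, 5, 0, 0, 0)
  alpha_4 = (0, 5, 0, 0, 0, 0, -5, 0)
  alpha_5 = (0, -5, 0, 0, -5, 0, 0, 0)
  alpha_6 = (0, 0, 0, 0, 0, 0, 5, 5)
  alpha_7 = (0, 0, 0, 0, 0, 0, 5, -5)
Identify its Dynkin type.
type E_7

Compute the Cartan integers a_ij = 2(alpha_i, alpha_j)/(alpha_j, alpha_j); the resulting 7x7 Cartan matrix is
[[2, 0, -1, 0, 0, 0, 0], [0, 2, 0, 0, 0, 0, -1], [-1, 0, 2, 0, -1, 0, 0], [0, 0, 0, 2, -1, -1, -1], [0, 0, -1, -1, 2, 0, 0], [0, 0, 0, -1, 0, 2, 0], [0, -1, 0, -1, 0, 0, 2]].
All simple roots have the same length, so the diagram is simply laced. The associated Dynkin diagram is a chain of 6 nodes with one extra node attached to the third node from one end (E_7), so the type is E_7.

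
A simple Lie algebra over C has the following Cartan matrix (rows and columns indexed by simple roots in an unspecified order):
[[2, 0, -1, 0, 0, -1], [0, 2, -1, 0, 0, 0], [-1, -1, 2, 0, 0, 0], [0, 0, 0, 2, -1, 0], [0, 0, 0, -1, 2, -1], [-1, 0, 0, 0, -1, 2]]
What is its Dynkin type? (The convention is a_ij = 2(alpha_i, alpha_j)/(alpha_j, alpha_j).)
The matrix has rank 6 with 2's on the diagonal. Reading the off-diagonal entries as Dynkin edges (a single edge where a_ij = a_ji = -1; a double or triple edge where a_ij * a_ji = 2 or 3), the diagram is a chain of 6 nodes with single edges (A_6). One simple-root ordering that puts it in standard form is (alpha_4, alpha_5, alpha_6, alpha_1, alpha_3, alpha_2). So the algebra is type A_6, i.e. sl(7).

A_6 (sl(7))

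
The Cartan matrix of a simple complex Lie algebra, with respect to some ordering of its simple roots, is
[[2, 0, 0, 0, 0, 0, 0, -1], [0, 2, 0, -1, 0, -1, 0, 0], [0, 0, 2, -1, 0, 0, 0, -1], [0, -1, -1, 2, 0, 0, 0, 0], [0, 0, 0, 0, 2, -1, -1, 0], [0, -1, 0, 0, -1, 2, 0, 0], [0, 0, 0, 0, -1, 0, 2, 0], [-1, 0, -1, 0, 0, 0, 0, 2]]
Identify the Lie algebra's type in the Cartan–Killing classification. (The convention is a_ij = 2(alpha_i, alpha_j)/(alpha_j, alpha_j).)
A_8

The matrix has rank 8 with 2's on the diagonal. Reading the off-diagonal entries as Dynkin edges (a single edge where a_ij = a_ji = -1; a double or triple edge where a_ij * a_ji = 2 or 3), the diagram is a chain of 8 nodes with single edges (A_8). One simple-root ordering that puts it in standard form is (alpha_7, alpha_5, alpha_6, alpha_2, alpha_4, alpha_3, alpha_8, alpha_1). So the algebra is type A_8, i.e. sl(9).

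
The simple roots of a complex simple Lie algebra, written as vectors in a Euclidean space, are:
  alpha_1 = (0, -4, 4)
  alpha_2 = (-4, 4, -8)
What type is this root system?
Compute the Cartan integers a_ij = 2(alpha_i, alpha_j)/(alpha_j, alpha_j); the resulting 2x2 Cartan matrix is
[[2, -1], [-3, 2]].
The roots have two lengths (squared-length ratio 3:1); the short ones are alpha_{1}. The associated Dynkin diagram is two nodes joined by a triple edge (G_2), so the type is G_2.

type G_2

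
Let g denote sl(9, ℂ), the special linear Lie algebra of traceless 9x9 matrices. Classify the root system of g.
This is sl(9), which has dimension 9^2 - 1 = 80 and rank 9 - 1 = 8 (a Cartan subalgebra is the diagonal traceless matrices). In the classification of classical Lie algebras, the special linear algebra sl(n+1) has type A_n; here n = 8, so the Dynkin diagram is a chain of 8 nodes with single edges (A_8). Hence the type is A_8.

A_8 (sl(9))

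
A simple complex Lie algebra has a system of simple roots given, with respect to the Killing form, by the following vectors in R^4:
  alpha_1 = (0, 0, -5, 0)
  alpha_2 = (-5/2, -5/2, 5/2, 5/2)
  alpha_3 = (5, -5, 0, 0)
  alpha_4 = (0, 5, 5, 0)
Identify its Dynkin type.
F_4

Compute the Cartan integers a_ij = 2(alpha_i, alpha_j)/(alpha_j, alpha_j); the resulting 4x4 Cartan matrix is
[[2, -1, 0, -1], [-1, 2, 0, 0], [0, 0, 2, -1], [-2, 0, -1, 2]].
The roots have two lengths (squared-length ratio 2:1); the short ones are alpha_{1,2}. The associated Dynkin diagram is a chain of 4 nodes with a double edge between the middle two (F_4), so the type is F_4.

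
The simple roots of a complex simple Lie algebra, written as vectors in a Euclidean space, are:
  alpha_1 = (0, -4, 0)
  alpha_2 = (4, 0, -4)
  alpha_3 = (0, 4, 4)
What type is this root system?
Compute the Cartan integers a_ij = 2(alpha_i, alpha_j)/(alpha_j, alpha_j); the resulting 3x3 Cartan matrix is
[[2, 0, -1], [0, 2, -1], [-2, -1, 2]].
The roots have two lengths (squared-length ratio 2:1); the short ones are alpha_{1}. The associated Dynkin diagram is a chain of 3 nodes with a double edge at one end; the terminal node there is the unique short simple root (B_3), so the type is B_3 (the algebra so(7)).

B_3 (so(7))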